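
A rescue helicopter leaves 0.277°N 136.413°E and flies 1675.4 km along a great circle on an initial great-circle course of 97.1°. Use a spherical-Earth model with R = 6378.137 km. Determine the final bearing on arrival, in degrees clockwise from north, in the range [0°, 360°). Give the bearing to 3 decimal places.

final bearing 96.930°

The arc subtends δ = 1675.4/6378.137 = 0.262679 rad at the centre.
With φ₁ = 0.277° = 0.004835 rad and θ = 97.1° = 1.694715 rad:
sin φ₂ = sin φ₁ cos δ + cos φ₁ sin δ cos θ = (0.004835)(0.965698) + (0.999988)(0.259668)(-0.123601) = -0.027426
φ₂ = asin(-0.027426) = -0.027430 rad = -1.572°.
For the longitude increment, Δλ = atan2( sin θ sin δ cos φ₁, cos δ − sin φ₁ sin φ₂ ) = atan2(0.257674, 0.965830) = 14.938°.
Hence λ₂ = 136.413° + 14.938° = 151.351°.
The forward bearing on arrival equals the back-azimuth from the destination plus 180°.
Back-azimuth from P₂ (-1.572°, 151.351°) to P₁ (0.277°, 136.413°), with Δλ' = λ₁ − λ₂ = -14.938°: atan2( sin Δλ' cos φ₁ , cos φ₂ sin φ₁ − sin φ₂ cos φ₁ cos Δλ' ) = 276.930°.
Final bearing = (276.930° + 180°) mod 360° = 96.930°.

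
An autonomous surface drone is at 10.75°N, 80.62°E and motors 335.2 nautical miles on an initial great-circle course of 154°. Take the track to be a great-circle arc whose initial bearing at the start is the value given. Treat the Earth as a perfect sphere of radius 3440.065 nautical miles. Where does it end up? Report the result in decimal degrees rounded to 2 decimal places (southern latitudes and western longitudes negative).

latitude 5.72°, longitude 83.08°

Central angle δ = d/R = 0.097440 rad.
Start latitude φ₁ = 0.187623 rad; initial bearing θ = 2.687807 rad.
Applying the spherical law of cosines for sides, sin φ₂ = sin φ₁ cos δ + cos φ₁ sin δ cos θ = 0.099734, so φ₂ = 5.72°.
For the longitude increment, Δλ = atan2( sin θ sin δ cos φ₁, cos δ − sin φ₁ sin φ₂ ) = atan2(0.041899, 0.976654) = 2.46°.
λ₂ = 80.62° + 2.46° = 83.08°.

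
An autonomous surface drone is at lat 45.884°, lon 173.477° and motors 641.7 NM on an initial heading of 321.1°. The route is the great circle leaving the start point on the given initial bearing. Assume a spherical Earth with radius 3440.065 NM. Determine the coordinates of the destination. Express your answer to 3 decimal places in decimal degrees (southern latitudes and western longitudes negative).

latitude 53.702°, longitude 162.131°

The arc subtends δ = 641.7/3440.065 = 0.186537 rad at the centre.
Start latitude φ₁ = 0.800827 rad; initial bearing θ = 5.604252 rad.
Applying the spherical law of cosines for sides, sin φ₂ = sin φ₁ cos δ + cos φ₁ sin δ cos θ = 0.805948, so φ₂ = 53.702°.
Then Δλ = atan2(-0.081070, 0.404036) = -0.198020 rad, from sin θ sin δ cos φ₁ over cos δ − sin φ₁ sin φ₂.
λ₂ = 173.477° + -11.346° = 162.131°.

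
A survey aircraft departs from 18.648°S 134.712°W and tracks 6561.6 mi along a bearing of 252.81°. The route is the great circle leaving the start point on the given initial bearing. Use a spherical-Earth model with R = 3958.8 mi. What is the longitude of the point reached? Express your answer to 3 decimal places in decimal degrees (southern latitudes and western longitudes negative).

Angular distance δ = d/R = 6561.6 / 3958.8 = 1.657472 rad.
Converting: φ₁ = -0.325469 rad, θ = 4.412367 rad.
sin φ₂ = sin φ₁ cos δ + cos φ₁ sin δ cos θ = (-0.319753)(-0.086567) + (0.947501)(0.996246)(-0.295541) = -0.251294
φ₂ = asin(-0.251294) = -0.254017 rad = -14.554°.
For the longitude increment, Δλ = atan2( sin θ sin δ cos φ₁, cos δ − sin φ₁ sin φ₂ ) = atan2(-0.901778, -0.166919) = -100.487°.
λ₂ = -134.712° + -100.487° = -235.199°, normalized to (−180°, 180°] → 124.801°.

longitude 124.801°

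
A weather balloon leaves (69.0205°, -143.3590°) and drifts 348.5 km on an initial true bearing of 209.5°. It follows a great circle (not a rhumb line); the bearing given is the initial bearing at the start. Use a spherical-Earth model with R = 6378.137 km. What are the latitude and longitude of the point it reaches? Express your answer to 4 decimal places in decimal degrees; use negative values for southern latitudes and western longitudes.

latitude 66.2479°, longitude -147.1873°

δ = 348.5/6378.137 = 0.054640 rad (3.1306°).
Converting: φ₁ = 1.204635 rad, θ = 3.656465 rad.
Applying the spherical law of cosines for sides, sin φ₂ = sin φ₁ cos δ + cos φ₁ sin δ cos θ = 0.915297, so φ₂ = 66.2479°.
Then Δλ = atan2(-0.009628, 0.143887) = -0.066817 rad, from sin θ sin δ cos φ₁ over cos δ − sin φ₁ sin φ₂.
λ₂ = λ₁ + Δλ = -147.1873°.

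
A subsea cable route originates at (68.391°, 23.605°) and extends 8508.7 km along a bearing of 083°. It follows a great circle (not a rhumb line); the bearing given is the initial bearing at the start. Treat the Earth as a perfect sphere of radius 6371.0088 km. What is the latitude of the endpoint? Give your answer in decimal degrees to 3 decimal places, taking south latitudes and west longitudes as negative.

latitude 15.091°

Central angle δ = d/R = 1.335534 rad.
Converting: φ₁ = 1.193648 rad, θ = 1.448623 rad.
Destination latitude: φ₂ = arcsin( sin φ₁ cos δ + cos φ₁ sin δ cos θ ) = arcsin(0.260360) = 15.091°.
For the longitude increment, Δλ = atan2( sin θ sin δ cos φ₁, cos δ − sin φ₁ sin φ₂ ) = atan2(0.355457, -0.008964) = 91.445°.
λ₂ = λ₁ + Δλ = 115.050°.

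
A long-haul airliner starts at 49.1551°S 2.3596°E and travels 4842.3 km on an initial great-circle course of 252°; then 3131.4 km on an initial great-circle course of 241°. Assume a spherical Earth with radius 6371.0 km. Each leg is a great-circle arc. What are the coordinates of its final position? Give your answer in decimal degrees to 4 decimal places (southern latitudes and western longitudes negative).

latitude -50.5607°, longitude -102.6344°

Apply the spherical direct solution leg by leg, carrying full precision between legs.
Leg 1: from (-49.1551°, 2.3596°), δ = 4842.3/6371 = 0.760053 rad, θ = 252° → φ = -43.4355°, λ = -62.1091°.
Leg 2: from (-43.4355°, -62.1091°), δ = 3131.4/6371 = 0.491508 rad, θ = 241° → φ = -50.5607°, λ = -102.6344°.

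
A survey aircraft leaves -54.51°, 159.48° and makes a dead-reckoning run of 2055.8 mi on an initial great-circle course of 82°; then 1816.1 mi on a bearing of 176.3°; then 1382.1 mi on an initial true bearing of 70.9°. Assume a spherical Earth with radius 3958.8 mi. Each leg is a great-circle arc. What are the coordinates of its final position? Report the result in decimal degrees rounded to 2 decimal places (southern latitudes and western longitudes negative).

Apply the spherical direct solution leg by leg, carrying full precision between legs.
Leg 1: from (-54.51°, 159.48°), δ = 2055.8/3958.8 = 0.519299 rad, θ = 82° → φ = -41.82°, λ = -159.26°.
Leg 2: from (-41.82°, -159.26°), δ = 1816.1/3958.8 = 0.458750 rad, θ = 176.3° → φ = -68.00°, λ = -154.89°.
Leg 3: from (-68.00°, -154.89°), δ = 1382.1/3958.8 = 0.349121 rad, θ = 70.9° → φ = -56.03°, λ = -119.55°.

latitude -56.03°, longitude -119.55°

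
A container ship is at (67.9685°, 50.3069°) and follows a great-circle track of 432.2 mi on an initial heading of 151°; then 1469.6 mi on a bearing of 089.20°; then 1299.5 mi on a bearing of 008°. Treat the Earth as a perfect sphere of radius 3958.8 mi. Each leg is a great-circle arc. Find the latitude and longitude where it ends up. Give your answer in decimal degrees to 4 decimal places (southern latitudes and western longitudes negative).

latitude 74.2970°, longitude 106.6552°

Apply the spherical direct solution leg by leg, carrying full precision between legs.
Leg 1: from (67.9685°, 50.3069°), δ = 432.2/3958.8 = 0.109174 rad, θ = 151° → φ = 62.3392°, λ = 56.8405°.
Leg 2: from (62.3392°, 56.8405°), δ = 1469.6/3958.8 = 0.371224 rad, θ = 89.2° → φ = 55.8664°, λ = 97.1126°.
Leg 3: from (55.8664°, 97.1126°), δ = 1299.5/3958.8 = 0.328256 rad, θ = 8° → φ = 74.2970°, λ = 106.6552°.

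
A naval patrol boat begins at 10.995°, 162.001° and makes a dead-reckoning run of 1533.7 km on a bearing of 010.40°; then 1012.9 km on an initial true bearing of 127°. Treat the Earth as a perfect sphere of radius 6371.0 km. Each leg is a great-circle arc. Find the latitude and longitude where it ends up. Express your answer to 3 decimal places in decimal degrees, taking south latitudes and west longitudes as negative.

Apply the spherical direct solution leg by leg, carrying full precision between legs.
Leg 1: from (10.995°, 162.001°), δ = 1533.7/6371 = 0.240731 rad, θ = 10.4° → φ = 24.545°, λ = 164.713°.
Leg 2: from (24.545°, 164.713°), δ = 1012.9/6371 = 0.158986 rad, θ = 127° → φ = 18.875°, λ = 172.392°.

latitude 18.875°, longitude 172.392°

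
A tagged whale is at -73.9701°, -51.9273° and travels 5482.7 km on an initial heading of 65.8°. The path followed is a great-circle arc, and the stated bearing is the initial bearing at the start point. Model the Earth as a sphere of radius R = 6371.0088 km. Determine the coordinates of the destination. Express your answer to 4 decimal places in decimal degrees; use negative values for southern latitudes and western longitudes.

latitude -32.7400°, longitude 3.3786°

Angular distance δ = d/R = 5482.7 / 6371.0088 = 0.860570 rad.
With φ₁ = -73.9701° = -1.291022 rad and θ = 65.8° = 1.148427 rad:
Destination latitude: φ₂ = arcsin( sin φ₁ cos δ + cos φ₁ sin δ cos θ ) = arcsin(-0.540827) = -32.7400°.
Then Δλ = atan2(0.190973, 0.132207) = 0.965271 rad, from sin θ sin δ cos φ₁ over cos δ − sin φ₁ sin φ₂.
Hence λ₂ = -51.9273° + 55.3059° = 3.3786°.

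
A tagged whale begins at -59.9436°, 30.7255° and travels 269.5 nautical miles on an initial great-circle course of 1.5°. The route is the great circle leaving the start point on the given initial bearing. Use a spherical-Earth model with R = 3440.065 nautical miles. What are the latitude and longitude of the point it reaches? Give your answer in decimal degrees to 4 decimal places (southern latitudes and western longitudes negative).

latitude -55.4563°, longitude 30.9325°

δ = 269.5/3440.065 = 0.078342 rad (4.4886°).
Converting: φ₁ = -1.046213 rad, θ = 0.026180 rad.
Applying the spherical law of cosines for sides, sin φ₂ = sin φ₁ cos δ + cos φ₁ sin δ cos θ = -0.823694, so φ₂ = -55.4563°.
Then Δλ = atan2(0.001026, 0.283999) = 0.003613 rad, from sin θ sin δ cos φ₁ over cos δ − sin φ₁ sin φ₂.
Hence λ₂ = 30.7255° + 0.2070° = 30.9325°.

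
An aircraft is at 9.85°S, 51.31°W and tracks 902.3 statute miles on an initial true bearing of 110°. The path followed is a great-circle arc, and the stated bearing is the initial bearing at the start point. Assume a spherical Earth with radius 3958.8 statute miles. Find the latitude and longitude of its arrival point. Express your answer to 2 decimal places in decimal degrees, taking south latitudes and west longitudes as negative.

δ = 902.3/3958.8 = 0.227923 rad (13.0590°).
Converting: φ₁ = -0.171915 rad, θ = 1.919862 rad.
Destination latitude: φ₂ = arcsin( sin φ₁ cos δ + cos φ₁ sin δ cos θ ) = arcsin(-0.242787) = -14.05°.
Then Δλ = atan2(0.209198, 0.932604) = 0.220663 rad, from sin θ sin δ cos φ₁ over cos δ − sin φ₁ sin φ₂.
Hence λ₂ = -51.31° + 12.64° = -38.67°.

latitude -14.05°, longitude -38.67°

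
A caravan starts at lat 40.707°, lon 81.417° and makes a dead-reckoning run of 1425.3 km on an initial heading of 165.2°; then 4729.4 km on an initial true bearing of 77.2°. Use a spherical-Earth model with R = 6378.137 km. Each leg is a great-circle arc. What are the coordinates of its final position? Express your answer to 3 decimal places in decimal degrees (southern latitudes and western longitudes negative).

latitude 28.752°, longitude 133.799°

Apply the spherical direct solution leg by leg, carrying full precision between legs.
Leg 1: from (40.707°, 81.417°), δ = 1425.3/6378.137 = 0.223467 rad, θ = 165.2° → φ = 28.265°, λ = 85.102°.
Leg 2: from (28.265°, 85.102°), δ = 4729.4/6378.137 = 0.741502 rad, θ = 77.2° → φ = 28.752°, λ = 133.799°.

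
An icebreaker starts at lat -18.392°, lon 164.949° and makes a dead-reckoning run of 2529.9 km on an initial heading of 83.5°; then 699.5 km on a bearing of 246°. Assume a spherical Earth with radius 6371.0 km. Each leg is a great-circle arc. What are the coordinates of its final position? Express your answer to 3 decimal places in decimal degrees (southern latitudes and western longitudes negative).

latitude -16.923°, longitude -177.679°

Apply the spherical direct solution leg by leg, carrying full precision between legs.
Leg 1: from (-18.392°, 164.949°), δ = 2529.9/6371 = 0.397096 rad, θ = 83.5° → φ = -14.443°, λ = -171.673°.
Leg 2: from (-14.443°, -171.673°), δ = 699.5/6371 = 0.109794 rad, θ = 246° → φ = -16.923°, λ = -177.679°.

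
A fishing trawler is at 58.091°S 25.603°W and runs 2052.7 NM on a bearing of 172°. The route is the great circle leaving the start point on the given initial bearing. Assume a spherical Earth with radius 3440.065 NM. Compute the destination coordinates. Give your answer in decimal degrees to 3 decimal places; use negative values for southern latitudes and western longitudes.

Angular distance δ = d/R = 2052.7 / 3440.065 = 0.596704 rad.
Converting: φ₁ = -1.013879 rad, θ = 3.001966 rad.
Applying the spherical law of cosines for sides, sin φ₂ = sin φ₁ cos δ + cos φ₁ sin δ cos θ = -0.996318, so φ₂ = -85.082°.
Δλ = atan2( sin θ sin δ cos φ₁ , cos δ − sin φ₁ sin φ₂ ) = atan2(0.041336, -0.018571) = 1.993036 rad = 114.193°.
λ₂ = λ₁ + Δλ = 88.590°.

latitude -85.082°, longitude 88.590°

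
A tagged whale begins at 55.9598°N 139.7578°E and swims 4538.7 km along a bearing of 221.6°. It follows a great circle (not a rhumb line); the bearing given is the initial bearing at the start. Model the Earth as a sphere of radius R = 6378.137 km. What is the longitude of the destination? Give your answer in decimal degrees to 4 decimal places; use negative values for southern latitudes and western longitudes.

Angular distance δ = d/R = 4538.7 / 6378.137 = 0.711603 rad.
Converting: φ₁ = 0.976683 rad, θ = 3.867650 rad.
Destination latitude: φ₂ = arcsin( sin φ₁ cos δ + cos φ₁ sin δ cos θ ) = arcsin(0.354181) = 20.7433°.
Then Δλ = atan2(-0.242705, 0.463826) = -0.482088 rad, from sin θ sin δ cos φ₁ over cos δ − sin φ₁ sin φ₂.
λ₂ = λ₁ + Δλ = 112.1362°.

longitude 112.1362°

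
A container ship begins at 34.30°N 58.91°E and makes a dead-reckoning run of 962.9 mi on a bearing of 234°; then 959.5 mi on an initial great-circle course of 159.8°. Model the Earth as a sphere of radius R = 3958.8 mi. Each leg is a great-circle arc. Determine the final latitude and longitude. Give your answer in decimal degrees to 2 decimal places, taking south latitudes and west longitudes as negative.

Apply the spherical direct solution leg by leg, carrying full precision between legs.
Leg 1: from (34.30°, 58.91°), δ = 962.9/3958.8 = 0.243230 rad, θ = 234° → φ = 25.47°, λ = 46.45°.
Leg 2: from (25.47°, 46.45°), δ = 959.5/3958.8 = 0.242371 rad, θ = 159.8° → φ = 12.36°, λ = 51.31°.

latitude 12.36°, longitude 51.31°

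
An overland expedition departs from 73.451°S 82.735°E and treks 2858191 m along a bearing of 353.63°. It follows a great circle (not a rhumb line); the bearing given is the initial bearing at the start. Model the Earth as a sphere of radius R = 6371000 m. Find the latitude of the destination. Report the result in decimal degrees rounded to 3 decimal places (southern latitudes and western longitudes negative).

latitude -47.812°

Central angle δ = d/R = 0.448625 rad.
With φ₁ = -73.451° = -1.281962 rad and θ = 353.63° = 6.172008 rad:
sin φ₂ = sin φ₁ cos δ + cos φ₁ sin δ cos θ = (-0.958576)(0.901044) + (0.284835)(0.433727)(0.993826) = -0.740942
φ₂ = asin(-0.740942) = -0.834472 rad = -47.812°.
For the longitude increment, Δλ = atan2( sin θ sin δ cos φ₁, cos δ − sin φ₁ sin φ₂ ) = atan2(-0.013707, 0.190795) = -4.109°.
Hence λ₂ = 82.735° + -4.109° = 78.626°.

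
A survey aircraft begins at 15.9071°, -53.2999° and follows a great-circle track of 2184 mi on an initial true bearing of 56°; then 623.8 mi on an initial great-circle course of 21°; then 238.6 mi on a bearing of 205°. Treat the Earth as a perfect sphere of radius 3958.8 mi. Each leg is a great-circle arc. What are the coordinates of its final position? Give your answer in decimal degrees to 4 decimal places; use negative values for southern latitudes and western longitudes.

latitude 36.2351°, longitude -20.4717°

Apply the spherical direct solution leg by leg, carrying full precision between legs.
Leg 1: from (15.9071°, -53.2999°), δ = 2184/3958.8 = 0.551682 rad, θ = 56° → φ = 31.0161°, λ = -22.8353°.
Leg 2: from (31.0161°, -22.8353°), δ = 623.8/3958.8 = 0.157573 rad, θ = 21° → φ = 39.3791°, λ = -18.6631°.
Leg 3: from (39.3791°, -18.6631°), δ = 238.6/3958.8 = 0.060271 rad, θ = 205° → φ = 36.2351°, λ = -20.4717°.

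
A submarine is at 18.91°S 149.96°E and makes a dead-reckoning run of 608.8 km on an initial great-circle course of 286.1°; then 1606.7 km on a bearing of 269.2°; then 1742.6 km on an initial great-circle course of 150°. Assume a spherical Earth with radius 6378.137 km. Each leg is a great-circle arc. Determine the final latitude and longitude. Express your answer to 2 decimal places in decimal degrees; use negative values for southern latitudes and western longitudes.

latitude -30.28°, longitude 138.34°

Apply the spherical direct solution leg by leg, carrying full precision between legs.
Leg 1: from (-18.91°, 149.96°), δ = 608.8/6378.137 = 0.095451 rad, θ = 286.1° → φ = -17.31°, λ = 144.46°.
Leg 2: from (-17.31°, 144.46°), δ = 1606.7/6378.137 = 0.251907 rad, θ = 269.2° → φ = -16.95°, λ = 129.35°.
Leg 3: from (-16.95°, 129.35°), δ = 1742.6/6378.137 = 0.273215 rad, θ = 150° → φ = -30.28°, λ = 138.34°.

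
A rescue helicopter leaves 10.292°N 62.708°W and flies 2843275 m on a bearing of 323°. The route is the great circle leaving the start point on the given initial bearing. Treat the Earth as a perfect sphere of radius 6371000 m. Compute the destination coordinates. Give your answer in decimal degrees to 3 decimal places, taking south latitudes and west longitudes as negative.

Angular distance δ = d/R = 2843275 / 6371000 = 0.446284 rad.
With φ₁ = 10.292° = 0.179629 rad and θ = 323° = 5.637413 rad:
Applying the spherical law of cosines for sides, sin φ₂ = sin φ₁ cos δ + cos φ₁ sin δ cos θ = 0.500324, so φ₂ = 30.021°.
For the longitude increment, Δλ = atan2( sin θ sin δ cos φ₁, cos δ − sin φ₁ sin φ₂ ) = atan2(-0.255574, 0.812667) = -17.458°.
λ₂ = λ₁ + Δλ = -80.166°.

latitude 30.021°, longitude -80.166°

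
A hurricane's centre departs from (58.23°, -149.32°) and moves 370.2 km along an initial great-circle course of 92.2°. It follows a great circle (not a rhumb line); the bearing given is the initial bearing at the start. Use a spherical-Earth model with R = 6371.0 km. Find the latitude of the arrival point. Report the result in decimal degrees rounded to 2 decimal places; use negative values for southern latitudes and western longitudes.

latitude 57.95°

The arc subtends δ = 370.2/6371 = 0.058107 rad at the centre.
Start latitude φ₁ = 1.016305 rad; initial bearing θ = 1.609194 rad.
Destination latitude: φ₂ = arcsin( sin φ₁ cos δ + cos φ₁ sin δ cos θ ) = arcsin(0.847560) = 57.95°.
For the longitude increment, Δλ = atan2( sin θ sin δ cos φ₁, cos δ − sin φ₁ sin φ₂ ) = atan2(0.030554, 0.277744) = 6.28°.
λ₂ = -149.32° + 6.28° = -143.04°.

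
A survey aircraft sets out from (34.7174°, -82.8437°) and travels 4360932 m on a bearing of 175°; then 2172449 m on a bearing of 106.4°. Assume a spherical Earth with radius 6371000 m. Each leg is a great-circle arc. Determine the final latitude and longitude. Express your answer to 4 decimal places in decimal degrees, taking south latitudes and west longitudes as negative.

latitude -9.5696°, longitude -60.6891°

Apply the spherical direct solution leg by leg, carrying full precision between legs.
Leg 1: from (34.7174°, -82.8437°), δ = 4360932/6371000 = 0.684497 rad, θ = 175° → φ = -4.3877°, λ = -79.6754°.
Leg 2: from (-4.3877°, -79.6754°), δ = 2172449/6371000 = 0.340990 rad, θ = 106.4° → φ = -9.5696°, λ = -60.6891°.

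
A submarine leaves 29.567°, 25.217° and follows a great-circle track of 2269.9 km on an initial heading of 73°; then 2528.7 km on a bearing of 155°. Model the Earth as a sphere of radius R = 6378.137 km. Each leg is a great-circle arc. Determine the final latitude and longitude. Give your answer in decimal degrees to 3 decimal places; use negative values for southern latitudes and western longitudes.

latitude 12.494°, longitude 58.375°

Apply the spherical direct solution leg by leg, carrying full precision between legs.
Leg 1: from (29.567°, 25.217°), δ = 2269.9/6378.137 = 0.355888 rad, θ = 73° → φ = 33.444°, λ = 48.752°.
Leg 2: from (33.444°, 48.752°), δ = 2528.7/6378.137 = 0.396464 rad, θ = 155° → φ = 12.494°, λ = 58.375°.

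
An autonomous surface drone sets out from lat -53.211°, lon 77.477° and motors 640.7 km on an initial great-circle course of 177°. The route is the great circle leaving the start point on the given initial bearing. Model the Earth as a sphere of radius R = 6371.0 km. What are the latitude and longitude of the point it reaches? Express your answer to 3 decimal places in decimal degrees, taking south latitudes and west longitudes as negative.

The arc subtends δ = 640.7/6371 = 0.100565 rad at the centre.
With φ₁ = -53.211° = -0.928707 rad and θ = 177° = 3.089233 rad:
Destination latitude: φ₂ = arcsin( sin φ₁ cos δ + cos φ₁ sin δ cos θ ) = arcsin(-0.856842) = -58.964°.
Δλ = atan2( sin θ sin δ cos φ₁ , cos δ − sin φ₁ sin φ₂ ) = atan2(0.003147, 0.308749) = 0.010191 rad = 0.584°.
λ₂ = 77.477° + 0.584° = 78.061°.

latitude -58.964°, longitude 78.061°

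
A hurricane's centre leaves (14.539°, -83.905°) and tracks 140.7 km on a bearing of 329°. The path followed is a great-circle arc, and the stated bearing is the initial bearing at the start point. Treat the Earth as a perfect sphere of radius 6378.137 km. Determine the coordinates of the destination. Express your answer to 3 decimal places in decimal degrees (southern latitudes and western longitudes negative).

latitude 15.621°, longitude -84.581°

The arc subtends δ = 140.7/6378.137 = 0.022060 rad at the centre.
Start latitude φ₁ = 0.253753 rad; initial bearing θ = 5.742133 rad.
Applying the spherical law of cosines for sides, sin φ₂ = sin φ₁ cos δ + cos φ₁ sin δ cos θ = 0.269280, so φ₂ = 15.621°.
For the longitude increment, Δλ = atan2( sin θ sin δ cos φ₁, cos δ − sin φ₁ sin φ₂ ) = atan2(-0.010997, 0.932157) = -0.676°.
λ₂ = -83.905° + -0.676° = -84.581°.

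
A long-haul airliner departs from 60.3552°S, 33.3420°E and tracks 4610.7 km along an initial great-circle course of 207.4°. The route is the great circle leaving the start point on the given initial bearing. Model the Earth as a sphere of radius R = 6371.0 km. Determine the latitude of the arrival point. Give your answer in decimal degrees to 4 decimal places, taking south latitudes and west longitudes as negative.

Angular distance δ = d/R = 4610.7 / 6371 = 0.723701 rad.
Start latitude φ₁ = -1.053397 rad; initial bearing θ = 3.619813 rad.
sin φ₂ = sin φ₁ cos δ + cos φ₁ sin δ cos θ = (-0.869108)(0.749360) + (0.494622)(0.662163)(-0.887815) = -0.942052
φ₂ = asin(-0.942052) = -1.228697 rad = -70.3991°.
For the longitude increment, Δλ = atan2( sin θ sin δ cos φ₁, cos δ − sin φ₁ sin φ₂ ) = atan2(-0.150725, -0.069386) = -114.7188°.
Hence λ₂ = 33.3420° + -114.7188° = -81.3768°.

latitude -70.3991°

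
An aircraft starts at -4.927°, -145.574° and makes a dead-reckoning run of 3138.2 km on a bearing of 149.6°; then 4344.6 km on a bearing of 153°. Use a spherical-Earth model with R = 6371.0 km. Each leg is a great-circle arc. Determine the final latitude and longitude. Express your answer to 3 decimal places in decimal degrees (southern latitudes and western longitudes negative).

latitude -60.029°, longitude -94.777°

Apply the spherical direct solution leg by leg, carrying full precision between legs.
Leg 1: from (-4.927°, -145.574°), δ = 3138.2/6371 = 0.492576 rad, θ = 149.6° → φ = -28.819°, λ = -129.723°.
Leg 2: from (-28.819°, -129.723°), δ = 4344.6/6371 = 0.681934 rad, θ = 153° → φ = -60.029°, λ = -94.777°.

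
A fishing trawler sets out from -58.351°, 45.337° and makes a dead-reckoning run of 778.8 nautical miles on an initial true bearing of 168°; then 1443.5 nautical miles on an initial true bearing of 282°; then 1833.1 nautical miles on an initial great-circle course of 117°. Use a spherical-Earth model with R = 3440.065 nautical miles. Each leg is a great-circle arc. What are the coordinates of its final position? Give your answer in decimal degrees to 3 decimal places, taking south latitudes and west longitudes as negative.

Apply the spherical direct solution leg by leg, carrying full precision between legs.
Leg 1: from (-58.351°, 45.337°), δ = 778.8/3440.065 = 0.226391 rad, θ = 168° → φ = -70.867°, λ = 53.523°.
Leg 2: from (-70.867°, 53.523°), δ = 1443.5/3440.065 = 0.419614 rad, θ = 282° → φ = -56.620°, λ = 7.112°.
Leg 3: from (-56.620°, 7.112°), δ = 1833.1/3440.065 = 0.532868 rad, θ = 117° → φ = -57.796°, λ = 65.250°.

latitude -57.796°, longitude 65.250°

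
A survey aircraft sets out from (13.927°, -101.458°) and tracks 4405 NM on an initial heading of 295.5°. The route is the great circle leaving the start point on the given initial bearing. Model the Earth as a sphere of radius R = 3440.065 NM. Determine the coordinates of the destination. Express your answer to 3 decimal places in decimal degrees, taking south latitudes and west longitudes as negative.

latitude 27.987°, longitude -179.793°

Angular distance δ = d/R = 4405 / 3440.065 = 1.280499 rad.
Converting: φ₁ = 0.243072 rad, θ = 5.157448 rad.
Destination latitude: φ₂ = arcsin( sin φ₁ cos δ + cos φ₁ sin δ cos θ ) = arcsin(0.469265) = 27.987°.
Then Δλ = atan2(-0.839397, 0.173292) = -1.367209 rad, from sin θ sin δ cos φ₁ over cos δ − sin φ₁ sin φ₂.
Hence λ₂ = -101.458° + -78.335° = -179.793°.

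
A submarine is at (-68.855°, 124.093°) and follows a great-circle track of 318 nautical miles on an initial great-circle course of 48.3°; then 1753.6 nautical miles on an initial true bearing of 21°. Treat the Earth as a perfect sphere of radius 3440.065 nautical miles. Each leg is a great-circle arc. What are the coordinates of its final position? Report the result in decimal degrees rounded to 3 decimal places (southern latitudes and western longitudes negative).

Apply the spherical direct solution leg by leg, carrying full precision between legs.
Leg 1: from (-68.855°, 124.093°), δ = 318/3440.065 = 0.092440 rad, θ = 48.3° → φ = -65.031°, λ = 133.490°.
Leg 2: from (-65.031°, 133.490°), δ = 1753.6/3440.065 = 0.509758 rad, θ = 21° → φ = -36.797°, λ = 146.104°.

latitude -36.797°, longitude 146.104°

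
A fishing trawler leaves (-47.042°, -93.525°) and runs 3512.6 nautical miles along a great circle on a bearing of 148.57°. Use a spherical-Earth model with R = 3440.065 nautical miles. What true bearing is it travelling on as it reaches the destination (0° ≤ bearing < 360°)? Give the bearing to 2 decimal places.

final bearing 47.97°

Angular distance δ = d/R = 3512.6 / 3440.065 = 1.021085 rad.
With φ₁ = -47.042° = -0.821038 rad and θ = 148.57° = 2.593036 rad:
Applying the spherical law of cosines for sides, sin φ₂ = sin φ₁ cos δ + cos φ₁ sin δ cos θ = -0.878161, so φ₂ = -61.421°.
For the longitude increment, Δλ = atan2( sin θ sin δ cos φ₁, cos δ − sin φ₁ sin φ₂ ) = atan2(0.303001, -0.120244) = 111.645°.
λ₂ = λ₁ + Δλ = 18.120°.
The forward bearing on arrival equals the back-azimuth from the destination plus 180°.
Back-azimuth from P₂ (-61.42°, 18.12°) to P₁ (-47.04°, -93.53°), with Δλ' = λ₁ − λ₂ = -111.65°: atan2( sin Δλ' cos φ₁ , cos φ₂ sin φ₁ − sin φ₂ cos φ₁ cos Δλ' ) = 227.97°.
Final bearing = (227.97° + 180°) mod 360° = 47.97°.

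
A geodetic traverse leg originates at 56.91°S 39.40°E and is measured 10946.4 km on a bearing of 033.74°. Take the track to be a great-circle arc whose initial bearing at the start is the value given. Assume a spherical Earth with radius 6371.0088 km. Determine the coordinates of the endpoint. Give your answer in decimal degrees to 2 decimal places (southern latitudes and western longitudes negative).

latitude 34.90°, longitude 81.46°

The arc subtends δ = 10946.4/6371.0088 = 1.718158 rad at the centre.
Converting: φ₁ = -0.993267 rad, θ = 0.588874 rad.
Applying the spherical law of cosines for sides, sin φ₂ = sin φ₁ cos δ + cos φ₁ sin δ cos θ = 0.572093, so φ₂ = 34.90°.
Δλ = atan2( sin θ sin δ cos φ₁ , cos δ − sin φ₁ sin φ₂ ) = atan2(0.299951, 0.332479) = 0.734010 rad = 42.06°.
λ₂ = 39.40° + 42.06° = 81.46°.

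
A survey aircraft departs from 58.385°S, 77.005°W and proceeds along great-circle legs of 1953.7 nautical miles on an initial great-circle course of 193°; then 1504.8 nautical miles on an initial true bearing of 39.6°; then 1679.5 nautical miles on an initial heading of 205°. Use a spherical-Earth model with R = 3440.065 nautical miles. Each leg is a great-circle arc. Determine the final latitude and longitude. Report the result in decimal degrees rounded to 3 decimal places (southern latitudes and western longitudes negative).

latitude -77.527°, longitude 156.211°

Apply the spherical direct solution leg by leg, carrying full precision between legs.
Leg 1: from (-58.385°, -77.005°), δ = 1953.7/3440.065 = 0.567925 rad, θ = 193° → φ = -83.046°, λ = -169.087°.
Leg 2: from (-83.046°, -169.087°), δ = 1504.8/3440.065 = 0.437434 rad, θ = 39.6° → φ = -59.278°, λ = -137.179°.
Leg 3: from (-59.278°, -137.179°), δ = 1679.5/3440.065 = 0.488218 rad, θ = 205° → φ = -77.527°, λ = 156.211°.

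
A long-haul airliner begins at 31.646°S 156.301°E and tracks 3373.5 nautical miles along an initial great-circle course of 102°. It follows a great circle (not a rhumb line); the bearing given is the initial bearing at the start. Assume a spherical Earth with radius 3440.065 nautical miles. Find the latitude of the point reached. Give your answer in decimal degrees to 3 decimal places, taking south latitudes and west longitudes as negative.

δ = 3373.5/3440.065 = 0.980650 rad (56.1871°).
Converting: φ₁ = -0.552327 rad, θ = 1.780236 rad.
Destination latitude: φ₂ = arcsin( sin φ₁ cos δ + cos φ₁ sin δ cos θ ) = arcsin(-0.439029) = -26.042°.
For the longitude increment, Δλ = atan2( sin θ sin δ cos φ₁, cos δ − sin φ₁ sin φ₂ ) = atan2(0.691859, 0.326138) = 64.761°.
λ₂ = 156.301° + 64.761° = 221.062°, normalized to (−180°, 180°] → -138.938°.

latitude -26.042°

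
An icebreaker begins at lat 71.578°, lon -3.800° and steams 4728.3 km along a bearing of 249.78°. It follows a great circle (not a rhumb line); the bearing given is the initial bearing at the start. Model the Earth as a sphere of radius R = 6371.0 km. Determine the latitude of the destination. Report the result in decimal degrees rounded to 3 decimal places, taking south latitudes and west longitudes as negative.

δ = 4728.3/6371 = 0.742160 rad (42.5226°).
With φ₁ = 71.578° = 1.249272 rad and θ = 249.78° = 4.359483 rad:
Applying the spherical law of cosines for sides, sin φ₂ = sin φ₁ cos δ + cos φ₁ sin δ cos θ = 0.625421, so φ₂ = 38.713°.
Δλ = atan2( sin θ sin δ cos φ₁ , cos δ − sin φ₁ sin φ₂ ) = atan2(-0.200425, 0.143639) = -0.948966 rad = -54.372°.
λ₂ = -3.800° + -54.372° = -58.172°.

latitude 38.713°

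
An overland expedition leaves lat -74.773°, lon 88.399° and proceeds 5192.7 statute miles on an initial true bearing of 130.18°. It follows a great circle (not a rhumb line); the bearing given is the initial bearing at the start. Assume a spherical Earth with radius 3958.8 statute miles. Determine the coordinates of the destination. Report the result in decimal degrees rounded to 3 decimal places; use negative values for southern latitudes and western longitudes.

latitude -24.269°, longitude -145.708°

The arc subtends δ = 5192.7/3958.8 = 1.311685 rad at the centre.
Start latitude φ₁ = -1.305035 rad; initial bearing θ = 2.272070 rad.
sin φ₂ = sin φ₁ cos δ + cos φ₁ sin δ cos θ = (-0.964893)(0.256221) + (0.262644)(0.966618)(-0.645191) = -0.411025
φ₂ = asin(-0.411025) = -0.423578 rad = -24.269°.
Then Δλ = atan2(0.193967, -0.140374) = 2.197251 rad, from sin θ sin δ cos φ₁ over cos δ − sin φ₁ sin φ₂.
λ₂ = 88.399° + 125.893° = 214.292°, normalized to (−180°, 180°] → -145.708°.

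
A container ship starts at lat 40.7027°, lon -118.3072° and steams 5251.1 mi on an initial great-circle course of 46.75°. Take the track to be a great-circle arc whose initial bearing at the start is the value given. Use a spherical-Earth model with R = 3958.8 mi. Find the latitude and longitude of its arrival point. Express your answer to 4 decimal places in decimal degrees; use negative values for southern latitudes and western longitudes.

latitude 41.4359°, longitude -8.8160°

δ = 5251.1/3958.8 = 1.326437 rad (75.9993°).
Start latitude φ₁ = 0.710396 rad; initial bearing θ = 0.815941 rad.
Destination latitude: φ₂ = arcsin( sin φ₁ cos δ + cos φ₁ sin δ cos θ ) = arcsin(0.661782) = 41.4359°.
For the longitude increment, Δλ = atan2( sin θ sin δ cos φ₁, cos δ − sin φ₁ sin φ₂ ) = atan2(0.535777, -0.189636) = 109.4912°.
λ₂ = -118.3072° + 109.4912° = -8.8160°.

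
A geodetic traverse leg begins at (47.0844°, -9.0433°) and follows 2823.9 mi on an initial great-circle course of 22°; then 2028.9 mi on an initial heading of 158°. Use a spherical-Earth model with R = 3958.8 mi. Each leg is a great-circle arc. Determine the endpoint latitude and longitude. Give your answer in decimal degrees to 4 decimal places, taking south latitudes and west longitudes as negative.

Apply the spherical direct solution leg by leg, carrying full precision between legs.
Leg 1: from (47.0844°, -9.0433°), δ = 2823.9/3958.8 = 0.713322 rad, θ = 22° → φ = 75.2215°, λ = 64.8929°.
Leg 2: from (75.2215°, 64.8929°), δ = 2028.9/3958.8 = 0.512504 rad, θ = 158° → φ = 46.6116°, λ = 80.4029°.

latitude 46.6116°, longitude 80.4029°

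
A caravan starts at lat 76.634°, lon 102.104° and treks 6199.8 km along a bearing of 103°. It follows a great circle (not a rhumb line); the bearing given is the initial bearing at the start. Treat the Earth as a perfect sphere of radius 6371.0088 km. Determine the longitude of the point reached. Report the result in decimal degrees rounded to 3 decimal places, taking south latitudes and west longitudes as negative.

Central angle δ = d/R = 0.973127 rad.
Converting: φ₁ = 1.337516 rad, θ = 1.797689 rad.
sin φ₂ = sin φ₁ cos δ + cos φ₁ sin δ cos θ = (0.972913)(0.562717) + (0.231171)(0.826649)(-0.224951) = 0.504488
φ₂ = asin(0.504488) = 0.528789 rad = 30.297°.
Δλ = atan2( sin θ sin δ cos φ₁ , cos δ − sin φ₁ sin φ₂ ) = atan2(0.186199, 0.071895) = 1.202315 rad = 68.888°.
Hence λ₂ = 102.104° + 68.888° = 170.992°.

longitude 170.992°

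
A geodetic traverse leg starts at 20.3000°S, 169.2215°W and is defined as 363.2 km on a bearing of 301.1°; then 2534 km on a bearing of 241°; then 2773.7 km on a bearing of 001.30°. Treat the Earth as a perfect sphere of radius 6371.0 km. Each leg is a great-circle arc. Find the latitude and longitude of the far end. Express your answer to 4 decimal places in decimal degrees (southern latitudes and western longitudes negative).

latitude -3.2170°, longitude 165.7805°

Apply the spherical direct solution leg by leg, carrying full precision between legs.
Leg 1: from (-20.3000°, -169.2215°), δ = 363.2/6371 = 0.057008 rad, θ = 301.1° → φ = -18.5885°, λ = -172.1720°.
Leg 2: from (-18.5885°, -172.1720°), δ = 2534/6371 = 0.397740 rad, θ = 241° → φ = -28.1560°, λ = 165.2314°.
Leg 3: from (-28.1560°, 165.2314°), δ = 2773.7/6371 = 0.435363 rad, θ = 1.3° → φ = -3.2170°, λ = 165.7805°.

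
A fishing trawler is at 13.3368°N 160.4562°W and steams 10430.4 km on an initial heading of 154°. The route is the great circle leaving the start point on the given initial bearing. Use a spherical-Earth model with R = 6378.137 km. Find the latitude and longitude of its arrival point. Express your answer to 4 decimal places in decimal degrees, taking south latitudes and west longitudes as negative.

latitude -62.5746°, longitude -88.6931°

The arc subtends δ = 10430.4/6378.137 = 1.635336 rad at the centre.
With φ₁ = 13.3368° = 0.232771 rad and θ = 154° = 2.687807 rad:
Destination latitude: φ₂ = arcsin( sin φ₁ cos δ + cos φ₁ sin δ cos θ ) = arcsin(-0.887611) = -62.5746°.
Then Δλ = atan2(0.425661, 0.140254) = 1.252502 rad, from sin θ sin δ cos φ₁ over cos δ − sin φ₁ sin φ₂.
λ₂ = λ₁ + Δλ = -88.6931°.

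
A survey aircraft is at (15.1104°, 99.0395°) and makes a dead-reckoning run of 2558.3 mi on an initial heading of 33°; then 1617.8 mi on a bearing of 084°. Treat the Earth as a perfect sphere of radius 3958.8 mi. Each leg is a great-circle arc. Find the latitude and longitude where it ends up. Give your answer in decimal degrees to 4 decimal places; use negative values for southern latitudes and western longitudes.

latitude 41.9312°, longitude 158.2934°

Apply the spherical direct solution leg by leg, carrying full precision between legs.
Leg 1: from (15.1104°, 99.0395°), δ = 2558.3/3958.8 = 0.646231 rad, θ = 33° → φ = 44.0820°, λ = 126.2052°.
Leg 2: from (44.0820°, 126.2052°), δ = 1617.8/3958.8 = 0.408659 rad, θ = 84° → φ = 41.9312°, λ = 158.2934°.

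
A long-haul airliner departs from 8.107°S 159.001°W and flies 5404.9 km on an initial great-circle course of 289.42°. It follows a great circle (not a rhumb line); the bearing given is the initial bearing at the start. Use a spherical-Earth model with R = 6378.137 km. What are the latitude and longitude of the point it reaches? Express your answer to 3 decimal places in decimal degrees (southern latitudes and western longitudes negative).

latitude 8.823°, longitude 155.324°

δ = 5404.9/6378.137 = 0.847410 rad (48.5530°).
With φ₁ = -8.107° = -0.141494 rad and θ = 289.42° = 5.051332 rad:
Applying the spherical law of cosines for sides, sin φ₂ = sin φ₁ cos δ + cos φ₁ sin δ cos θ = 0.153387, so φ₂ = 8.823°.
Then Δλ = atan2(-0.699859, 0.683557) = -0.797181 rad, from sin θ sin δ cos φ₁ over cos δ − sin φ₁ sin φ₂.
λ₂ = -159.001° + -45.675° = -204.676°, normalized to (−180°, 180°] → 155.324°.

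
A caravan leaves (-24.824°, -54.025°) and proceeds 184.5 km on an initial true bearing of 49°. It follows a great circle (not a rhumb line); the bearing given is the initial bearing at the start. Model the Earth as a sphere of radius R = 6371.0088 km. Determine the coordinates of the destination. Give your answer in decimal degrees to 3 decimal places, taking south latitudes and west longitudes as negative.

The arc subtends δ = 184.5/6371.0088 = 0.028959 rad at the centre.
Start latitude φ₁ = -0.433261 rad; initial bearing θ = 0.855211 rad.
Applying the spherical law of cosines for sides, sin φ₂ = sin φ₁ cos δ + cos φ₁ sin δ cos θ = -0.402415, so φ₂ = -23.729°.
For the longitude increment, Δλ = atan2( sin θ sin δ cos φ₁, cos δ − sin φ₁ sin φ₂ ) = atan2(0.019834, 0.830634) = 1.368°.
λ₂ = -54.025° + 1.368° = -52.657°.

latitude -23.729°, longitude -52.657°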